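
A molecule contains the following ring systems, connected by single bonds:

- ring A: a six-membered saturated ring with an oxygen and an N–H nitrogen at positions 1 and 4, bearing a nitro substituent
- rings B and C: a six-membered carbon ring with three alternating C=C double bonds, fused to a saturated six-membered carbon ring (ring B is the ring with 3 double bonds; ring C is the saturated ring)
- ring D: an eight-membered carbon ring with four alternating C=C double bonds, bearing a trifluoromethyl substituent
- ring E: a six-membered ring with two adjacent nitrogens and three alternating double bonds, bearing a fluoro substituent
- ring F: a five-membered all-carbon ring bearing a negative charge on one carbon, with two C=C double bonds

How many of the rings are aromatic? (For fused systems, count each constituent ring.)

3

Ring A has only sp³ atoms, so it is not fully conjugated — not aromatic (morpholine).
Ring B has a continuous p-orbital overlap around the ring; 3 ring double bonds give 6 π electrons. That satisfies 4n+2 with n=1, so ring B is aromatic (benzene ring).
Ring C has four sp³ carbons, so it is not fully conjugated — not aromatic (cyclohexane ring).
Ring D has only sp² ring atoms; a planar conformation would have a fully conjugated π system of 8 electrons. But 8 = 4(2), which is 4n not 4n+2, so ring D is not aromatic (cyclooctatetraene) — cyclooctatetraene distorts into a non-planar tub to avoid antiaromaticity.
Ring E is planar and fully conjugated; 3 ring double bonds give 6 π electrons. Since 6 = 4n+2 (n=1), ring E is aromatic (pyridazine).
Ring F has a continuous p-orbital overlap around the ring; 2 ring double bonds (4 π electrons) plus the carbanion lone pair (2) give 6 π electrons. 6 = 4(1)+2, so ring F is aromatic (cyclopentadienyl anion).
Aromatic: B, E, F. Total: 3.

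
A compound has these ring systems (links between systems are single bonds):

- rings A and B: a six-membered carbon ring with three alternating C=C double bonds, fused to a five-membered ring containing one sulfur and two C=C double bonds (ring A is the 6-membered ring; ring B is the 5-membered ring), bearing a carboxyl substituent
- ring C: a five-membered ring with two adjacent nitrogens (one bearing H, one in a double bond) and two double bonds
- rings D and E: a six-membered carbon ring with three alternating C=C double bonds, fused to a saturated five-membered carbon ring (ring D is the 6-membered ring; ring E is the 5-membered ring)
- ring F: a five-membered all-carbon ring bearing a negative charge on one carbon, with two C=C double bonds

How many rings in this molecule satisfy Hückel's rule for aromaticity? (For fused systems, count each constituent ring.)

5

Rings A and B form a fused bicyclic system (with one sulfur) with 9 sp² atoms and 10 π electrons from ring double bonds plus a heteroatom lone pair. 10 = 4(2)+2, so the system is aromatic and both rings count as aromatic (benzothiophene).
Ring C is fully conjugated (every ring atom contributes a p orbital); 2 ring double bonds (4 π electrons) plus a heteroatom lone pair (2) give 6 π electrons. Since 6 = 4n+2 (n=1), ring C is aromatic (pyrazole).
Ring D is fully conjugated (every ring atom contributes a p orbital); 3 ring double bonds give 6 π electrons. Since 6 = 4n+2 (n=1), ring D is aromatic (benzene ring).
Ring E has three sp³ carbons, so it is not fully conjugated — not aromatic (cyclopentane ring).
Ring F is planar and fully conjugated; 2 ring double bonds (4 π electrons) plus the carbanion lone pair (2) give 6 π electrons. 6 = 4(1)+2, so ring F is aromatic (cyclopentadienyl anion).
Aromatic: A, B, C, D, F. Total: 5.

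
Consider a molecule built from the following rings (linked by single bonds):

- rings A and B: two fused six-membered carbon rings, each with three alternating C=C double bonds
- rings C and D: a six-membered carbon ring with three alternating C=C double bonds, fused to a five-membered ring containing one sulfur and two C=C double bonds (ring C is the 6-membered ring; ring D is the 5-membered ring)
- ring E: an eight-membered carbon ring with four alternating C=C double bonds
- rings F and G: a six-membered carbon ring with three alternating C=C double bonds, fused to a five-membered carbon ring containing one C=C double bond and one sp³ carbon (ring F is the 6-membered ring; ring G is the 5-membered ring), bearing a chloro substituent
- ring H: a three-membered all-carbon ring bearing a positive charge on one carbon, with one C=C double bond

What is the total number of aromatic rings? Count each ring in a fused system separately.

6

Rings A and B form a fused bicyclic system with 10 sp² atoms and 10 π electrons from ring double bonds. 10 = 4(2)+2, so the system is aromatic and both rings count as aromatic (naphthalene).
Rings C and D form a fused bicyclic system (with one sulfur) with 9 sp² atoms and 10 π electrons from ring double bonds plus a heteroatom lone pair. 10 = 4(2)+2, so the system is aromatic and both rings count as aromatic (benzothiophene).
Ring E has only sp² ring atoms; a planar conformation would have a fully conjugated π system of 8 electrons. But 8 = 4(2), which is 4n not 4n+2, so ring E is not aromatic (cyclooctatetraene) — cyclooctatetraene distorts into a non-planar tub to avoid antiaromaticity.
Ring F is fully conjugated (every ring atom contributes a p orbital); 3 ring double bonds give 6 π electrons. 6 = 4(1)+2, so ring F is aromatic (benzene ring).
Ring G has one sp³ carbon, so it is not fully conjugated — not aromatic (cyclopentene ring).
Ring H is planar and fully conjugated; 1 ring double bond (2 π electrons) plus the carbocation's empty p orbital (0, but keeps the ring conjugated) give 2 π electrons. Since 2 = 4n+2 (n=0), ring H is aromatic (cyclopropenyl cation).
Aromatic: A, B, C, D, F, H. Total: 6.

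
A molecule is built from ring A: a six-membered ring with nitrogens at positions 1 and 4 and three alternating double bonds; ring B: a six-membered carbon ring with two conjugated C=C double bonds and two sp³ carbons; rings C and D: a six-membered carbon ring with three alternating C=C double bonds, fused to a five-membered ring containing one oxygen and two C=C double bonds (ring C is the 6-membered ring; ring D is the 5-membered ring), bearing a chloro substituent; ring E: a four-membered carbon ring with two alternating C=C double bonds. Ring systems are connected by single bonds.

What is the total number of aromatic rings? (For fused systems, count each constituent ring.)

3

Ring A is fully conjugated (every ring atom contributes a p orbital); 3 ring double bonds give 6 π electrons. Since 6 = 4n+2 (n=1), ring A is aromatic (pyrazine).
Ring B has two sp³ carbons, so it is not fully conjugated — not aromatic (1,3-cyclohexadiene).
Rings C and D form a fused bicyclic system (with one oxygen) with 9 sp² atoms and 10 π electrons from ring double bonds plus a heteroatom lone pair. 10 = 4(2)+2, so the system is aromatic and both rings count as aromatic (benzofuran).
Ring E has only sp² ring atoms; a planar conformation would have a fully conjugated π system of 4 electrons. But 4 = 4(1), which is 4n not 4n+2, so ring E is not aromatic (cyclobutadiene) — cyclobutadiene is antiaromatic and distorts to a rectangle.
Aromatic: A, C, D. Total: 3.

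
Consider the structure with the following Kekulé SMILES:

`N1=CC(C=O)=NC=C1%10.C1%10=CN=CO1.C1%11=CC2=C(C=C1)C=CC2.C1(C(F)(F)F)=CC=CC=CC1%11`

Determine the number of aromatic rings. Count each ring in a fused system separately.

The SMILES encodes a six-membered ring with nitrogens at positions 1 and 4 and three alternating double bonds; a five-membered ring with an oxygen at position 1 and a nitrogen at position 3 (in a C=N bond), with two double bonds; a six-membered carbon ring with three alternating C=C double bonds, fused to a five-membered carbon ring containing one C=C double bond and one sp³ carbon; a seven-membered carbon ring with three C=C double bonds and one sp³ carbon.
The 6-membered ring with two nitrogens (1,4) is planar and fully conjugated; 3 ring double bonds give 6 π electrons. That satisfies 4n+2 with n=1, so it is aromatic (pyrazine).
The 5-membered ring with one oxygen and one =N– is fully conjugated (every ring atom contributes a p orbital); 2 ring double bonds (4 π electrons) plus a heteroatom lone pair (2) give 6 π electrons. 6 = 4(1)+2, so it is aromatic (oxazole).
The 6-membered ring is planar and fully conjugated; 3 ring double bonds give 6 π electrons. That satisfies 4n+2 with n=1, so it is aromatic (benzene ring).
The 5-membered ring has one sp³ carbon, so it is not fully conjugated — not aromatic (cyclopentene ring).
The 7-membered ring has one sp³ carbon, so it is not fully conjugated — not aromatic (cycloheptatriene).
3 of the 5 rings are aromatic. Total: 3.

3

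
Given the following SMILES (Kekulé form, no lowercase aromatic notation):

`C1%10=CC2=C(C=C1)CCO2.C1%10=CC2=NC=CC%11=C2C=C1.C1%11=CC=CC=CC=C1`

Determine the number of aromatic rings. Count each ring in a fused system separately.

The SMILES encodes a six-membered carbon ring with three alternating C=C double bonds, fused to a five-membered ring containing one oxygen and two sp³ carbons; two fused six-membered rings, each with three alternating double bonds; one ring is all carbon and the other has one ring nitrogen; an eight-membered carbon ring with four alternating C=C double bonds.
The 6-membered ring is fully conjugated (every ring atom contributes a p orbital); 3 ring double bonds give 6 π electrons. Since 6 = 4n+2 (n=1), it is aromatic (benzene ring).
The 5-membered ring with one oxygen has two sp³ carbons, so it is not fully conjugated — not aromatic (oxolane ring).
The fused 6/6-membered bicyclic (with one nitrogen) is a single π system with 10 sp² atoms and 10 π electrons from ring double bonds. 10 = 4(2)+2, so the system is aromatic and both rings count as aromatic (quinoline).
The 8-membered ring has only sp² ring atoms; a planar conformation would have a fully conjugated π system of 8 electrons. But 8 = 4(2), which is 4n not 4n+2, so it is not aromatic (cyclooctatetraene) — cyclooctatetraene distorts into a non-planar tub to avoid antiaromaticity.
3 of the 5 rings are aromatic. Total: 3.

3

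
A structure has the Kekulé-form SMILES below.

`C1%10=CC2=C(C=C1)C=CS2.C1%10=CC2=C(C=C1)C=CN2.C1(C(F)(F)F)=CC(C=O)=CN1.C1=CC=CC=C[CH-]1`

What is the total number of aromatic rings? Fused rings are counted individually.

The SMILES encodes a six-membered carbon ring with three alternating C=C double bonds, fused to a five-membered ring containing one sulfur and two C=C double bonds; a six-membered carbon ring with three alternating C=C double bonds, fused to a five-membered ring containing one N–H nitrogen and two C=C double bonds; a five-membered ring of four carbons and one nitrogen bearing a hydrogen, with two C=C double bonds; a seven-membered all-carbon ring bearing a negative charge on one carbon, with three C=C double bonds.
The fused 6/5-membered bicyclic (with one sulfur) is a single π system with 9 sp² atoms and 10 π electrons from ring double bonds plus a heteroatom lone pair. 10 = 4(2)+2, so the system is aromatic and both rings count as aromatic (benzothiophene).
The fused 6/5-membered bicyclic (with one N–H) is a single π system with 9 sp² atoms and 10 π electrons from ring double bonds plus a heteroatom lone pair. 10 = 4(2)+2, so the system is aromatic and both rings count as aromatic (indole).
The 5-membered ring with one N–H has a continuous p-orbital overlap around the ring; 2 ring double bonds (4 π electrons) plus a heteroatom lone pair (2) give 6 π electrons. That satisfies 4n+2 with n=1, so it is aromatic (pyrrole).
The 7-membered ring has only sp² ring atoms; a planar conformation would have a fully conjugated π system of 8 electrons. But 8 = 4(2), which is 4n not 4n+2, so it is not aromatic (cycloheptatrienyl anion).
5 of the 6 rings are aromatic. Total: 5.

5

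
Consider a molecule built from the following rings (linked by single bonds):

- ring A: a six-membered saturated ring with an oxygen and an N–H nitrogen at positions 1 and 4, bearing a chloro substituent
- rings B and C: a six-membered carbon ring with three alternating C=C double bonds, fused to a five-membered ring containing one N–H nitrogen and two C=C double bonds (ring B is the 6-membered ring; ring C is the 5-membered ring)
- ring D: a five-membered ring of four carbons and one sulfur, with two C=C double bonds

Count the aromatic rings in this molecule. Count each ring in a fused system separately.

3

Ring A has only sp³ atoms, so it is not fully conjugated — not aromatic (morpholine).
Rings B and C form a fused bicyclic system (with one N–H) with 9 sp² atoms and 10 π electrons from ring double bonds plus a heteroatom lone pair. 10 = 4(2)+2, so the system is aromatic and both rings count as aromatic (indole).
Ring D has a continuous p-orbital overlap around the ring; 2 ring double bonds (4 π electrons) plus a heteroatom lone pair (2) give 6 π electrons. 6 = 4(1)+2, so ring D is aromatic (thiophene).
Aromatic: B, C, D. Total: 3.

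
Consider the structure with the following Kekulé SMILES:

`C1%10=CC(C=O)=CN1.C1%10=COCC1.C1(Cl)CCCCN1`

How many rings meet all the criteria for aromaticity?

1

The SMILES encodes a five-membered ring of four carbons and one nitrogen bearing a hydrogen, with two C=C double bonds; a five-membered ring of four carbons and one oxygen, with one C=C double bond and two sp³ carbons; a six-membered saturated ring of five carbons and one N–H nitrogen.
The 5-membered ring with one N–H is fully conjugated (every ring atom contributes a p orbital); 2 ring double bonds (4 π electrons) plus a heteroatom lone pair (2) give 6 π electrons. Since 6 = 4n+2 (n=1), it is aromatic (pyrrole).
The 5-membered ring with one oxygen has two sp³ carbons, so it is not fully conjugated — not aromatic (2,3-dihydrofuran).
The 6-membered ring with one N–H has only sp³ atoms, so it is not fully conjugated — not aromatic (piperidine).
1 of the 3 rings is aromatic. Total: 1.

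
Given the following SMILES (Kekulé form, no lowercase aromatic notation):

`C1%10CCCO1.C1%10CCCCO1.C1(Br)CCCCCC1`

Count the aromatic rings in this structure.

The SMILES encodes a five-membered saturated ring of four carbons and one oxygen; a six-membered saturated ring of five carbons and one oxygen; a seven-membered saturated carbon ring.
The 5-membered ring with one oxygen has only sp³ atoms, so it is not fully conjugated — not aromatic (tetrahydrofuran).
The 6-membered ring with one oxygen has only sp³ atoms, so it is not fully conjugated — not aromatic (tetrahydropyran).
The 7-membered ring has only sp³ atoms, so it is not fully conjugated — not aromatic (cycloheptane).
None of the rings are aromatic. Total: 0.

0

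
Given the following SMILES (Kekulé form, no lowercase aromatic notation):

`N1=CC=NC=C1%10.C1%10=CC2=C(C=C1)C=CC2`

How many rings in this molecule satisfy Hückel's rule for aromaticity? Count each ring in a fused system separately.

The SMILES encodes a six-membered ring with nitrogens at positions 1 and 4 and three alternating double bonds; a six-membered carbon ring with three alternating C=C double bonds, fused to a five-membered carbon ring containing one C=C double bond and one sp³ carbon.
The 6-membered ring with two nitrogens (1,4) is planar and fully conjugated; 3 ring double bonds give 6 π electrons. Since 6 = 4n+2 (n=1), it is aromatic (pyrazine).
The 6-membered ring is planar and fully conjugated; 3 ring double bonds give 6 π electrons. That satisfies 4n+2 with n=1, so it is aromatic (benzene ring).
The 5-membered ring has one sp³ carbon, so it is not fully conjugated — not aromatic (cyclopentene ring).
2 of the 3 rings are aromatic. Total: 2.

2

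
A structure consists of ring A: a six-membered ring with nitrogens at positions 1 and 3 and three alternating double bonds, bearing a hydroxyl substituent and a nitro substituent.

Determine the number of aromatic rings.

1

Ring A is planar and fully conjugated; 3 ring double bonds give 6 π electrons. That satisfies 4n+2 with n=1, so ring A is aromatic (pyrimidine).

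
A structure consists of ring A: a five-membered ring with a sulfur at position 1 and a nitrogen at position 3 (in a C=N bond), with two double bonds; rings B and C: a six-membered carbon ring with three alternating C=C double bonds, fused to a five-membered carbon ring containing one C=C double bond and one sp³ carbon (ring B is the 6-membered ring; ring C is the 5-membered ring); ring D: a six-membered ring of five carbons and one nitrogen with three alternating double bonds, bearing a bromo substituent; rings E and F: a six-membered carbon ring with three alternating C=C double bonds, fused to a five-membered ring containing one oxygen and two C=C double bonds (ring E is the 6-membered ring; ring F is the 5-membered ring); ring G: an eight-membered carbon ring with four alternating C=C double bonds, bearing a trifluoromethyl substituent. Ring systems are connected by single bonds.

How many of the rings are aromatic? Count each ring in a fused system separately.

5

Ring A has a continuous p-orbital overlap around the ring; 2 ring double bonds (4 π electrons) plus a heteroatom lone pair (2) give 6 π electrons. That satisfies 4n+2 with n=1, so ring A is aromatic (thiazole).
Ring B is planar and fully conjugated; 3 ring double bonds give 6 π electrons. That satisfies 4n+2 with n=1, so ring B is aromatic (benzene ring).
Ring C has one sp³ carbon, so it is not fully conjugated — not aromatic (cyclopentene ring).
Ring D is planar and fully conjugated; 3 ring double bonds give 6 π electrons. 6 = 4(1)+2, so ring D is aromatic (pyridine).
Rings E and F form a fused bicyclic system (with one oxygen) with 9 sp² atoms and 10 π electrons from ring double bonds plus a heteroatom lone pair. 10 = 4(2)+2, so the system is aromatic and both rings count as aromatic (benzofuran).
Ring G has only sp² ring atoms; a planar conformation would have a fully conjugated π system of 8 electrons. But 8 = 4(2), which is 4n not 4n+2, so ring G is not aromatic (cyclooctatetraene) — cyclooctatetraene distorts into a non-planar tub to avoid antiaromaticity.
Aromatic: A, B, D, E, F. Total: 5.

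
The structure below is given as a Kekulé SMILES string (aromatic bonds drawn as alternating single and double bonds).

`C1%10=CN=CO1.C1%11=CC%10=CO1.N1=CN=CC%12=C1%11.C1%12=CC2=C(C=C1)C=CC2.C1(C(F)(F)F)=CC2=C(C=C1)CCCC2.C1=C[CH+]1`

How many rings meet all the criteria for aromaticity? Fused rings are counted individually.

The SMILES encodes a five-membered ring with an oxygen at position 1 and a nitrogen at position 3 (in a C=N bond), with two double bonds; a five-membered ring of four carbons and one oxygen, with two C=C double bonds; a six-membered ring with nitrogens at positions 1 and 3 and three alternating double bonds; a six-membered carbon ring with three alternating C=C double bonds, fused to a five-membered carbon ring containing one C=C double bond and one sp³ carbon; a six-membered carbon ring with three alternating C=C double bonds, fused to a saturated six-membered carbon ring; a three-membered all-carbon ring bearing a positive charge on one carbon, with one C=C double bond.
The 5-membered ring with one oxygen and one =N– is fully conjugated (every ring atom contributes a p orbital); 2 ring double bonds (4 π electrons) plus a heteroatom lone pair (2) give 6 π electrons. Since 6 = 4n+2 (n=1), it is aromatic (oxazole).
The 5-membered ring with one oxygen is fully conjugated (every ring atom contributes a p orbital); 2 ring double bonds (4 π electrons) plus a heteroatom lone pair (2) give 6 π electrons. That satisfies 4n+2 with n=1, so it is aromatic (furan).
The 6-membered ring with two nitrogens (1,3) is planar and fully conjugated; 3 ring double bonds give 6 π electrons. 6 = 4(1)+2, so it is aromatic (pyrimidine).
The 6-membered ring is fully conjugated (every ring atom contributes a p orbital); 3 ring double bonds give 6 π electrons. That satisfies 4n+2 with n=1, so it is aromatic (benzene ring).
The 5-membered ring has one sp³ carbon, so it is not fully conjugated — not aromatic (cyclopentene ring).
The second 6-membered ring has a continuous p-orbital overlap around the ring; 3 ring double bonds give 6 π electrons. That satisfies 4n+2 with n=1, so it is aromatic (benzene ring).
The third 6-membered ring has four sp³ carbons, so it is not fully conjugated — not aromatic (cyclohexane ring).
The 3-membered ring is fully conjugated (every ring atom contributes a p orbital); 1 ring double bond (2 π electrons) plus the carbocation's empty p orbital (0, but keeps the ring conjugated) give 2 π electrons. That satisfies 4n+2 with n=0, so it is aromatic (cyclopropenyl cation).
6 of the 8 rings are aromatic. Total: 6.

6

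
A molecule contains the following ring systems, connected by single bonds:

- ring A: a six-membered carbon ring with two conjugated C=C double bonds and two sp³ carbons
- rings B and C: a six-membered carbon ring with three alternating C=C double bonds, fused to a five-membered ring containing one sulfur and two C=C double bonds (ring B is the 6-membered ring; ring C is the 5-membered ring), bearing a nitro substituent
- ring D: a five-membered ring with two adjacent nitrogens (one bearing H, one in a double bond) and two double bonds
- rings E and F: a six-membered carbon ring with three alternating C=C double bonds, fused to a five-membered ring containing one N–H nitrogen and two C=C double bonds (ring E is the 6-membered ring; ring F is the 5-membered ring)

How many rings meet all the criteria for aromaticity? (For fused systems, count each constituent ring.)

5

Ring A has two sp³ carbons, so it is not fully conjugated — not aromatic (1,3-cyclohexadiene).
Rings B and C form a fused bicyclic system (with one sulfur) with 9 sp² atoms and 10 π electrons from ring double bonds plus a heteroatom lone pair. 10 = 4(2)+2, so the system is aromatic and both rings count as aromatic (benzothiophene).
Ring D has a continuous p-orbital overlap around the ring; 2 ring double bonds (4 π electrons) plus a heteroatom lone pair (2) give 6 π electrons. 6 = 4(1)+2, so ring D is aromatic (pyrazole).
Rings E and F form a fused bicyclic system (with one N–H) with 9 sp² atoms and 10 π electrons from ring double bonds plus a heteroatom lone pair. 10 = 4(2)+2, so the system is aromatic and both rings count as aromatic (indole).
Aromatic: B, C, D, E, F. Total: 5.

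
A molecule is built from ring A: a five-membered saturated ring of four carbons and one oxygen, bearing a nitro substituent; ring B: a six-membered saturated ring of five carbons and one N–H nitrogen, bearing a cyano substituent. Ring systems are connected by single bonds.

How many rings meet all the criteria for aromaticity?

0

Ring A has only sp³ atoms, so it is not fully conjugated — not aromatic (tetrahydrofuran).
Ring B has only sp³ atoms, so it is not fully conjugated — not aromatic (piperidine).
No ring is aromatic. Total: 0.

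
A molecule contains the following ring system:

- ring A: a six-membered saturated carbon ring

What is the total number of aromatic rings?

0

Ring A has only sp³ atoms, so it is not fully conjugated — not aromatic (cyclohexane).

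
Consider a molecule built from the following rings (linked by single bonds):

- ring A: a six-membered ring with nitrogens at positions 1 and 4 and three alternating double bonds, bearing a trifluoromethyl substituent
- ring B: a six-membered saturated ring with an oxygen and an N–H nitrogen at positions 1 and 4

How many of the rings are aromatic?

Ring A is fully conjugated (every ring atom contributes a p orbital); 3 ring double bonds give 6 π electrons. Since 6 = 4n+2 (n=1), ring A is aromatic (pyrazine).
Ring B has only sp³ atoms, so it is not fully conjugated — not aromatic (morpholine).
Aromatic: A. Total: 1.

1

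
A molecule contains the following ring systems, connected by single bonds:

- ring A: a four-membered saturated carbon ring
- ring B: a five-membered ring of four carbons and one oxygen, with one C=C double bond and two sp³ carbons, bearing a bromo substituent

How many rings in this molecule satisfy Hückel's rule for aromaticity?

0

Ring A has only sp³ atoms, so it is not fully conjugated — not aromatic (cyclobutane).
Ring B has two sp³ carbons, so it is not fully conjugated — not aromatic (2,3-dihydrofuran).
No ring is aromatic. Total: 0.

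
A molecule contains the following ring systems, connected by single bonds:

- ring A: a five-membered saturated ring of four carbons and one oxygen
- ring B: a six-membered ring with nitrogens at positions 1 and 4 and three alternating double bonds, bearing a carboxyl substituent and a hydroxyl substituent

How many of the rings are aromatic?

1

Ring A has only sp³ atoms, so it is not fully conjugated — not aromatic (tetrahydrofuran).
Ring B is planar and fully conjugated; 3 ring double bonds give 6 π electrons. Since 6 = 4n+2 (n=1), ring B is aromatic (pyrazine).
Aromatic: B. Total: 1.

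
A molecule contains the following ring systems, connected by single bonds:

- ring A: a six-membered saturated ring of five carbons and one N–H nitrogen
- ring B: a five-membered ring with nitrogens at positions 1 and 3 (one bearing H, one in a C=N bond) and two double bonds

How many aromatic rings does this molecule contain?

Ring A has only sp³ atoms, so it is not fully conjugated — not aromatic (piperidine).
Ring B is fully conjugated (every ring atom contributes a p orbital); 2 ring double bonds (4 π electrons) plus a heteroatom lone pair (2) give 6 π electrons. Since 6 = 4n+2 (n=1), ring B is aromatic (imidazole).
Aromatic: B. Total: 1.

1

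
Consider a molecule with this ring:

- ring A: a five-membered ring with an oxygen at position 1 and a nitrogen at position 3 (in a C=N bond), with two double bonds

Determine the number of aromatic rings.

1

Ring A is planar and fully conjugated; 2 ring double bonds (4 π electrons) plus a heteroatom lone pair (2) give 6 π electrons. That satisfies 4n+2 with n=1, so ring A is aromatic (oxazole).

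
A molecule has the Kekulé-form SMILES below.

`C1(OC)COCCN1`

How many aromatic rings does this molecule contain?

0

The SMILES encodes a six-membered saturated ring with an oxygen and an N–H nitrogen at positions 1 and 4.
The 6-membered ring with one oxygen and one N–H (1,4) has only sp³ atoms, so it is not fully conjugated — not aromatic (morpholine).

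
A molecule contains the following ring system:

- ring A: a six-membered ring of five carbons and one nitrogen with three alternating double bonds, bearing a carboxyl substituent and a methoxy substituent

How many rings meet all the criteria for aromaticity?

1

Ring A has a continuous p-orbital overlap around the ring; 3 ring double bonds give 6 π electrons. 6 = 4(1)+2, so ring A is aromatic (pyridine).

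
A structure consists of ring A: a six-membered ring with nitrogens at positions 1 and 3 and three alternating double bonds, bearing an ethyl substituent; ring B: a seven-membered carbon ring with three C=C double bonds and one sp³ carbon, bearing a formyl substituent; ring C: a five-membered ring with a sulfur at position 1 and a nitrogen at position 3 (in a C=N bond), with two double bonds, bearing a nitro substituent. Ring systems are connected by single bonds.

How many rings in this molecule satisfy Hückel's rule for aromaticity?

Ring A is fully conjugated (every ring atom contributes a p orbital); 3 ring double bonds give 6 π electrons. Since 6 = 4n+2 (n=1), ring A is aromatic (pyrimidine).
Ring B has one sp³ carbon, so it is not fully conjugated — not aromatic (cycloheptatriene).
Ring C is planar and fully conjugated; 2 ring double bonds (4 π electrons) plus a heteroatom lone pair (2) give 6 π electrons. 6 = 4(1)+2, so ring C is aromatic (thiazole).
Aromatic: A, C. Total: 2.

2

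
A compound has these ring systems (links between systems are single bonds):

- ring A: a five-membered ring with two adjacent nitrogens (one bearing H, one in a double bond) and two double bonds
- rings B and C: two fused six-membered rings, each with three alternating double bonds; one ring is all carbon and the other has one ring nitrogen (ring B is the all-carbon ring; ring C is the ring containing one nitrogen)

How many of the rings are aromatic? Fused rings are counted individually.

Ring A is fully conjugated (every ring atom contributes a p orbital); 2 ring double bonds (4 π electrons) plus a heteroatom lone pair (2) give 6 π electrons. Since 6 = 4n+2 (n=1), ring A is aromatic (pyrazole).
Rings B and C form a fused bicyclic system (with one nitrogen) with 10 sp² atoms and 10 π electrons from ring double bonds. 10 = 4(2)+2, so the system is aromatic and both rings count as aromatic (quinoline).
Aromatic: A, B, C. Total: 3.

3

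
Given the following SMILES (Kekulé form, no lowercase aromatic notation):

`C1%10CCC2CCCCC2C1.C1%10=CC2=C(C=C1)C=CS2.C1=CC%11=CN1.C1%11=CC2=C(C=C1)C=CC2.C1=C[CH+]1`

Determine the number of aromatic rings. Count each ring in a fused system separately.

5

The SMILES encodes two fused six-membered saturated carbon rings; a six-membered carbon ring with three alternating C=C double bonds, fused to a five-membered ring containing one sulfur and two C=C double bonds; a five-membered ring of four carbons and one nitrogen bearing a hydrogen, with two C=C double bonds; a six-membered carbon ring with three alternating C=C double bonds, fused to a five-membered carbon ring containing one C=C double bond and one sp³ carbon; a three-membered all-carbon ring bearing a positive charge on one carbon, with one C=C double bond.
The 6-membered ring has only sp³ atoms, so it is not fully conjugated — not aromatic (cyclohexane ring).
The second 6-membered ring has only sp³ atoms, so it is not fully conjugated — not aromatic (cyclohexane ring).
The fused 6/5-membered bicyclic (with one sulfur) is a single π system with 9 sp² atoms and 10 π electrons from ring double bonds plus a heteroatom lone pair. 10 = 4(2)+2, so the system is aromatic and both rings count as aromatic (benzothiophene).
The 5-membered ring with one N–H has a continuous p-orbital overlap around the ring; 2 ring double bonds (4 π electrons) plus a heteroatom lone pair (2) give 6 π electrons. That satisfies 4n+2 with n=1, so it is aromatic (pyrrole).
The third 6-membered ring is planar and fully conjugated; 3 ring double bonds give 6 π electrons. 6 = 4(1)+2, so it is aromatic (benzene ring).
The 5-membered ring has one sp³ carbon, so it is not fully conjugated — not aromatic (cyclopentene ring).
The 3-membered ring is planar and fully conjugated; 1 ring double bond (2 π electrons) plus the carbocation's empty p orbital (0, but keeps the ring conjugated) give 2 π electrons. Since 2 = 4n+2 (n=0), it is aromatic (cyclopropenyl cation).
5 of the 8 rings are aromatic. Total: 5.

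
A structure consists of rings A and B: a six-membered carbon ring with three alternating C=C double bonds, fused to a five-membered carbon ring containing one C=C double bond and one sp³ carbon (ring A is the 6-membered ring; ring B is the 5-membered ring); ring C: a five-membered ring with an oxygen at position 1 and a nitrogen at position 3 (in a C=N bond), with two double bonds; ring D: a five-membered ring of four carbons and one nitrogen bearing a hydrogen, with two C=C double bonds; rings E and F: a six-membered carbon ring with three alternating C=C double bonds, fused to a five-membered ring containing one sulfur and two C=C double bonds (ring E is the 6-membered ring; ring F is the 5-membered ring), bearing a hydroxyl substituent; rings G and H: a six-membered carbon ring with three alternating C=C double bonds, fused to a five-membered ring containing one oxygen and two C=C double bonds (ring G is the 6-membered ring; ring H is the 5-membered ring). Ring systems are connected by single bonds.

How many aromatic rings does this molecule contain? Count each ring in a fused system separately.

Ring A is fully conjugated (every ring atom contributes a p orbital); 3 ring double bonds give 6 π electrons. Since 6 = 4n+2 (n=1), ring A is aromatic (benzene ring).
Ring B has one sp³ carbon, so it is not fully conjugated — not aromatic (cyclopentene ring).
Ring C has a continuous p-orbital overlap around the ring; 2 ring double bonds (4 π electrons) plus a heteroatom lone pair (2) give 6 π electrons. That satisfies 4n+2 with n=1, so ring C is aromatic (oxazole).
Ring D is fully conjugated (every ring atom contributes a p orbital); 2 ring double bonds (4 π electrons) plus a heteroatom lone pair (2) give 6 π electrons. That satisfies 4n+2 with n=1, so ring D is aromatic (pyrrole).
Rings E and F form a fused bicyclic system (with one sulfur) with 9 sp² atoms and 10 π electrons from ring double bonds plus a heteroatom lone pair. 10 = 4(2)+2, so the system is aromatic and both rings count as aromatic (benzothiophene).
Rings G and H form a fused bicyclic system (with one oxygen) with 9 sp² atoms and 10 π electrons from ring double bonds plus a heteroatom lone pair. 10 = 4(2)+2, so the system is aromatic and both rings count as aromatic (benzofuran).
Aromatic: A, C, D, E, F, G, H. Total: 7.

7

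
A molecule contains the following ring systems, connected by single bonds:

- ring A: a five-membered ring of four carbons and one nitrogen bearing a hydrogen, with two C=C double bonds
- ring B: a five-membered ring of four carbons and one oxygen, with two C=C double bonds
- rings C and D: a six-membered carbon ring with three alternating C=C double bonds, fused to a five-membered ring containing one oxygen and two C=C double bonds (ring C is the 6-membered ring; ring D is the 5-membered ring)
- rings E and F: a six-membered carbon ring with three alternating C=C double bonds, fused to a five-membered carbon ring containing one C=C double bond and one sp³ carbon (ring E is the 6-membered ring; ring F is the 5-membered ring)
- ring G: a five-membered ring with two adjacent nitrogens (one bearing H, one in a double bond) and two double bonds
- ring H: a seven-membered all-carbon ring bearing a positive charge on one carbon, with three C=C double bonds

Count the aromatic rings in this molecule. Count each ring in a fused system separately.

Ring A is fully conjugated (every ring atom contributes a p orbital); 2 ring double bonds (4 π electrons) plus a heteroatom lone pair (2) give 6 π electrons. Since 6 = 4n+2 (n=1), ring A is aromatic (pyrrole).
Ring B has a continuous p-orbital overlap around the ring; 2 ring double bonds (4 π electrons) plus a heteroatom lone pair (2) give 6 π electrons. 6 = 4(1)+2, so ring B is aromatic (furan).
Rings C and D form a fused bicyclic system (with one oxygen) with 9 sp² atoms and 10 π electrons from ring double bonds plus a heteroatom lone pair. 10 = 4(2)+2, so the system is aromatic and both rings count as aromatic (benzofuran).
Ring E is planar and fully conjugated; 3 ring double bonds give 6 π electrons. Since 6 = 4n+2 (n=1), ring E is aromatic (benzene ring).
Ring F has one sp³ carbon, so it is not fully conjugated — not aromatic (cyclopentene ring).
Ring G is fully conjugated (every ring atom contributes a p orbital); 2 ring double bonds (4 π electrons) plus a heteroatom lone pair (2) give 6 π electrons. That satisfies 4n+2 with n=1, so ring G is aromatic (pyrazole).
Ring H is planar and fully conjugated; 3 ring double bonds (6 π electrons) plus the carbocation's empty p orbital (0, but keeps the ring conjugated) give 6 π electrons. Since 6 = 4n+2 (n=1), ring H is aromatic (tropylium cation).
Aromatic: A, B, C, D, E, G, H. Total: 7.

7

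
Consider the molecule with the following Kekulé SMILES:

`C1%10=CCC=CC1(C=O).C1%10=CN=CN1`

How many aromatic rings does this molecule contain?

The SMILES encodes a six-membered carbon ring with two isolated C=C double bonds and two sp³ carbons; a five-membered ring with nitrogens at positions 1 and 3 (one bearing H, one in a C=N bond) and two double bonds.
The 6-membered ring has two sp³ carbons, so it is not fully conjugated — not aromatic (1,4-cyclohexadiene).
The 5-membered ring with two nitrogens (one N–H, one =N–) is planar and fully conjugated; 2 ring double bonds (4 π electrons) plus a heteroatom lone pair (2) give 6 π electrons. That satisfies 4n+2 with n=1, so it is aromatic (imidazole).
1 of the 2 rings is aromatic. Total: 1.

1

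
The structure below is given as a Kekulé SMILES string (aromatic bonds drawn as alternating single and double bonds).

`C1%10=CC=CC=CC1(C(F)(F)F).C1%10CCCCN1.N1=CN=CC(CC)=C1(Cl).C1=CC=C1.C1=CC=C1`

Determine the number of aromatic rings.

The SMILES encodes a seven-membered carbon ring with three C=C double bonds and one sp³ carbon; a six-membered saturated ring of five carbons and one N–H nitrogen; a six-membered ring with nitrogens at positions 1 and 3 and three alternating double bonds; a four-membered carbon ring with two alternating C=C double bonds; a four-membered carbon ring with two alternating C=C double bonds.
The 7-membered ring has one sp³ carbon, so it is not fully conjugated — not aromatic (cycloheptatriene).
The 6-membered ring with one N–H has only sp³ atoms, so it is not fully conjugated — not aromatic (piperidine).
The 6-membered ring with two nitrogens (1,3) has a continuous p-orbital overlap around the ring; 3 ring double bonds give 6 π electrons. That satisfies 4n+2 with n=1, so it is aromatic (pyrimidine).
The 4-membered ring has only sp² ring atoms; a planar conformation would have a fully conjugated π system of 4 electrons. But 4 = 4(1), which is 4n not 4n+2, so it is not aromatic (cyclobutadiene) — cyclobutadiene is antiaromatic and distorts to a rectangle.
The second 4-membered ring has only sp² ring atoms; a planar conformation would have a fully conjugated π system of 4 electrons. But 4 = 4(1), which is 4n not 4n+2, so it is not aromatic (cyclobutadiene) — cyclobutadiene is antiaromatic and distorts to a rectangle.
1 of the 5 rings is aromatic. Total: 1.

1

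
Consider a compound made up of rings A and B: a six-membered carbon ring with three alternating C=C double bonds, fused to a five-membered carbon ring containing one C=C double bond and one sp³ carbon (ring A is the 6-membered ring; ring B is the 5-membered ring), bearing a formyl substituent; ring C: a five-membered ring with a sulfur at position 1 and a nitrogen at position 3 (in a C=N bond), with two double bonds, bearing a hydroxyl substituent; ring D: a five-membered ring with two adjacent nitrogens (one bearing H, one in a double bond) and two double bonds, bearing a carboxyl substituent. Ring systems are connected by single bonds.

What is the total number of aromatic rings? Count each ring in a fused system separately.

Ring A is planar and fully conjugated; 3 ring double bonds give 6 π electrons. Since 6 = 4n+2 (n=1), ring A is aromatic (benzene ring).
Ring B has one sp³ carbon, so it is not fully conjugated — not aromatic (cyclopentene ring).
Ring C is planar and fully conjugated; 2 ring double bonds (4 π electrons) plus a heteroatom lone pair (2) give 6 π electrons. That satisfies 4n+2 with n=1, so ring C is aromatic (thiazole).
Ring D has a continuous p-orbital overlap around the ring; 2 ring double bonds (4 π electrons) plus a heteroatom lone pair (2) give 6 π electrons. Since 6 = 4n+2 (n=1), ring D is aromatic (pyrazole).
Aromatic: A, C, D. Total: 3.

3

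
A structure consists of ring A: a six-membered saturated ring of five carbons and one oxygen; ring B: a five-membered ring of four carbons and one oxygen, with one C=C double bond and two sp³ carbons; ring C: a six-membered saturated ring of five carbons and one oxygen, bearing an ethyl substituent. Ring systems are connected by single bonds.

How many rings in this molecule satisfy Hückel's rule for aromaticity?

0

Ring A has only sp³ atoms, so it is not fully conjugated — not aromatic (tetrahydropyran).
Ring B has two sp³ carbons, so it is not fully conjugated — not aromatic (2,3-dihydrofuran).
Ring C has only sp³ atoms, so it is not fully conjugated — not aromatic (tetrahydropyran).
No ring is aromatic. Total: 0.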